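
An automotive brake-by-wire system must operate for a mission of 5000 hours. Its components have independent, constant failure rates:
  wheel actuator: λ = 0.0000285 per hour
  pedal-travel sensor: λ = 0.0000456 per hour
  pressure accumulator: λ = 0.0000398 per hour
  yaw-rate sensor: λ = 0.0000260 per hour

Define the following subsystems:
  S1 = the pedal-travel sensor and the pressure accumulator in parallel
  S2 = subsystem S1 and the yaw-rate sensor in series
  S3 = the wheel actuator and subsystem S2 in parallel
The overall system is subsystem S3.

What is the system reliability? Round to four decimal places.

R(wheel actuator) = exp(−0.0000285 × 5000) = 0.867188
R(pedal-travel sensor) = exp(−0.0000456 × 5000) = 0.796124
R(pressure accumulator) = exp(−0.0000398 × 5000) = 0.819550
R(yaw-rate sensor) = exp(−0.0000260 × 5000) = 0.878095
Parallel (pedal-travel sensor and pressure accumulator): 1 − (1 − 0.796124)(1 − 0.819550) = 0.963211
Series ([0.963211] and yaw-rate sensor): 0.963211 × 0.878095 = 0.845791
Parallel (wheel actuator and [0.845791]): 1 − (1 − 0.867188)(1 − 0.845791) = 0.9795

0.9795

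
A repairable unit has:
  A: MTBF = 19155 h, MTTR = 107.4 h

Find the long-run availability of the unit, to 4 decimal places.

0.9944

A(A) = MTBF/(MTBF+MTTR) = 19155/(19155+107.4) = 0.9944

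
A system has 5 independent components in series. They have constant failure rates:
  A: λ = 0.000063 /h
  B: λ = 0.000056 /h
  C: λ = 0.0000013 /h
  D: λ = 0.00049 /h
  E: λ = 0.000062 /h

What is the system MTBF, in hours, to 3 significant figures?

Series of exponential components: λ_sys = Σ λ_i
λ_sys = 0.000063 + 0.000056 + 0.0000013 + 0.00049 + 0.000062 = 6.7230e-04 /h
MTBF = 1 / λ_sys = 1490 h

1490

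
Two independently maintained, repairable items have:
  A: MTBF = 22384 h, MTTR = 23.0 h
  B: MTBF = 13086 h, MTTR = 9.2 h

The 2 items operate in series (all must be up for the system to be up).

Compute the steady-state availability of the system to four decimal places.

0.9983

A(A) = MTBF/(MTBF+MTTR) = 22384/(22384+23.0) = 0.998974
A(B) = MTBF/(MTBF+MTTR) = 13086/(13086+9.2) = 0.999297
Series availability: 0.998974 × 0.999297 = 0.9983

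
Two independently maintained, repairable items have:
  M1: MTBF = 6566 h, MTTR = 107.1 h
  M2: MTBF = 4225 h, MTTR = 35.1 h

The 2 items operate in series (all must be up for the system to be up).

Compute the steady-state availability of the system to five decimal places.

0.97584

A(M1) = MTBF/(MTBF+MTTR) = 6566/(6566+107.1) = 0.983950
A(M2) = MTBF/(MTBF+MTTR) = 4225/(4225+35.1) = 0.991761
Series availability: 0.983950 × 0.991761 = 0.97584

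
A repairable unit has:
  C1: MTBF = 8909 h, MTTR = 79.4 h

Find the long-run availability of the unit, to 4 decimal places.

A(C1) = MTBF/(MTBF+MTTR) = 8909/(8909+79.4) = 0.9912

0.9912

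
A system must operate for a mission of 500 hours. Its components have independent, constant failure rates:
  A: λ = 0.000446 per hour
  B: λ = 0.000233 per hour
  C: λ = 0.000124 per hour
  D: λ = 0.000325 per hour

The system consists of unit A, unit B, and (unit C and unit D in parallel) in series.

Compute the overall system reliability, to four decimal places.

0.7057

R(A) = exp(−0.000446 × 500) = 0.800115
R(B) = exp(−0.000233 × 500) = 0.890030
R(C) = exp(−0.000124 × 500) = 0.939883
R(D) = exp(−0.000325 × 500) = 0.850016
Parallel (C and D): 1 − (1 − 0.939883)(1 − 0.850016) = 0.990983
Series (A, B, and [0.990983]): 0.800115 × 0.890030 × 0.990983 = 0.7057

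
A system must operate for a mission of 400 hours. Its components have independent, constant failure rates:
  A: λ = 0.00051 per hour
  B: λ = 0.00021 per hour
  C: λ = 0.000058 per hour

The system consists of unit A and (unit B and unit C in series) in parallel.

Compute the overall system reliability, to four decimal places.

0.9812

R(A) = exp(−0.00051 × 400) = 0.815462
R(B) = exp(−0.00021 × 400) = 0.919431
R(C) = exp(−0.000058 × 400) = 0.977067
Series (B and C): 0.919431 × 0.977067 = 0.898346
Parallel (A and [0.898346]): 1 − (1 − 0.815462)(1 − 0.898346) = 0.9812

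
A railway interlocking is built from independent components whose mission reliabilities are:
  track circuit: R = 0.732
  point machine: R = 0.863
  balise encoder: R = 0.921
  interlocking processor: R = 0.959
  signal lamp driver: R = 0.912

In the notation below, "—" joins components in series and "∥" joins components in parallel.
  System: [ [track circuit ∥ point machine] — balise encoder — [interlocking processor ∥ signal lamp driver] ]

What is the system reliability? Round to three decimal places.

0.884

Parallel (track circuit and point machine): 1 − (1 − 0.73200)(1 − 0.86300) = 0.96328
Parallel (interlocking processor and signal lamp driver): 1 − (1 − 0.95900)(1 − 0.91200) = 0.99639
Series ([0.96328], balise encoder, and [0.99639]): 0.96328 × 0.92100 × 0.99639 = 0.884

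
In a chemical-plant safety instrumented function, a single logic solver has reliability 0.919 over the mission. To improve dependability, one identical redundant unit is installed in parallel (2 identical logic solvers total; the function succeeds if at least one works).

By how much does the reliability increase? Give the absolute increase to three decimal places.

0.074

R_before = 0.919
R_after = 1 − (1 − 0.919)^2 = 0.993
ΔR = 0.993 − 0.919 = 0.074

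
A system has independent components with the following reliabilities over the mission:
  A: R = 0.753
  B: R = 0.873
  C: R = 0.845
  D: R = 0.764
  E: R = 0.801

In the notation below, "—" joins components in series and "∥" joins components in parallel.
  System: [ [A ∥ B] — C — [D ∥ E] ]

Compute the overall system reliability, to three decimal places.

0.780

Parallel (A and B): 1 − (1 − 0.75300)(1 − 0.87300) = 0.96863
Parallel (D and E): 1 − (1 − 0.76400)(1 − 0.80100) = 0.95304
Series ([0.96863], C, and [0.95304]): 0.96863 × 0.84500 × 0.95304 = 0.780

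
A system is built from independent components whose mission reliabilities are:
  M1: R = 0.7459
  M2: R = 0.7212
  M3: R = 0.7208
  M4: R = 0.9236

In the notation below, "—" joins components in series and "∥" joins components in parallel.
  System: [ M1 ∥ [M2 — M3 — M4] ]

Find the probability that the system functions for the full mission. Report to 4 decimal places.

0.8679

Series (M2, M3, and M4): 0.721200 × 0.720800 × 0.923600 = 0.480125
Parallel (M1 and [0.480125]): 1 − (1 − 0.745900)(1 − 0.480125) = 0.8679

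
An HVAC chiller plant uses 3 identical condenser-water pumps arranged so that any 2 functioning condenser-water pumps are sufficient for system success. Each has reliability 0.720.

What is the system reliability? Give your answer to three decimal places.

R = Σ_{i=2}^{3} C(3,i) p^i (1−p)^{3−i} with p = 0.720
C(3,2)·0.720^2·0.280^1 = 0.43546
C(3,3)·0.720^3·0.280^0 = 0.37325
Sum = 0.809

0.809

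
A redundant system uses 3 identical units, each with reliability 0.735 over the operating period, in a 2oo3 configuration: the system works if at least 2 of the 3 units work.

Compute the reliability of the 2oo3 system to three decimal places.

0.827

R = Σ_{i=2}^{3} C(3,i) p^i (1−p)^{3−i} with p = 0.735
C(3,2)·0.735^2·0.265^1 = 0.42948
C(3,3)·0.735^3·0.265^0 = 0.39707
Sum = 0.827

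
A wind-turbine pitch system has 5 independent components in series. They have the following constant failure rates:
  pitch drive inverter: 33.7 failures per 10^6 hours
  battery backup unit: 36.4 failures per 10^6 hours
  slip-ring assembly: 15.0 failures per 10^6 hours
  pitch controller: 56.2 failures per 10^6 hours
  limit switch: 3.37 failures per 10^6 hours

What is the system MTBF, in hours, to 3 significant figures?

6910

Series of exponential components: λ_sys = Σ λ_i
λ_sys = 0.0000337 + 0.0000364 + 0.0000150 + 0.0000562 + 0.00000337 = 1.4467e-04 /h
MTBF = 1 / λ_sys = 6910 h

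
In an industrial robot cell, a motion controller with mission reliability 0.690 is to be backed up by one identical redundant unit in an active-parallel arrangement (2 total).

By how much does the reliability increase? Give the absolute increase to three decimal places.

0.214

R_before = 0.690
R_after = 1 − (1 − 0.690)^2 = 0.904
ΔR = 0.904 − 0.690 = 0.214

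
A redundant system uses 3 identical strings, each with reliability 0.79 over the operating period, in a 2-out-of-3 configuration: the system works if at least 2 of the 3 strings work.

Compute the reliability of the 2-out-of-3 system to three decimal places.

R = Σ_{i=2}^{3} C(3,i) p^i (1−p)^{3−i} with p = 0.79
C(3,2)·0.79^2·0.21^1 = 0.39318
C(3,3)·0.79^3·0.21^0 = 0.49304
Sum = 0.886

0.886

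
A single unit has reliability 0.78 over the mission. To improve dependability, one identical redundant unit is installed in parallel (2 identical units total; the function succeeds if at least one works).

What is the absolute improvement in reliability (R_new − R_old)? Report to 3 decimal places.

R_before = 0.78
R_after = 1 − (1 − 0.78)^2 = 0.952
ΔR = 0.952 − 0.78 = 0.172

0.172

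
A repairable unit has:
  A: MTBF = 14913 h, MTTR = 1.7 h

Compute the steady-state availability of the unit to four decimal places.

A(A) = MTBF/(MTBF+MTTR) = 14913/(14913+1.7) = 0.9999

0.9999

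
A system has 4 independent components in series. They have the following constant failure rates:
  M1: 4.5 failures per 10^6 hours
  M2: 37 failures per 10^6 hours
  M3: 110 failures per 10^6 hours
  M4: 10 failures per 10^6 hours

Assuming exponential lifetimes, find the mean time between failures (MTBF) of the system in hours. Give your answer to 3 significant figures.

6190

Series of exponential components: λ_sys = Σ λ_i
λ_sys = 0.0000045 + 0.000037 + 0.00011 + 0.000010 = 1.6150e-04 /h
MTBF = 1 / λ_sys = 6190 h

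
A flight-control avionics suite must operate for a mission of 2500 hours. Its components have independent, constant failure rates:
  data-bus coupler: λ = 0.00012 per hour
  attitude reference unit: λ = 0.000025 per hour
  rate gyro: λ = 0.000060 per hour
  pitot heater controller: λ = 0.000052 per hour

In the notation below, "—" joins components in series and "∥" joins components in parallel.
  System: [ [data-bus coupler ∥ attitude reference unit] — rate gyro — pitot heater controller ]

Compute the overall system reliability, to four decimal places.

R(data-bus coupler) = exp(−0.00012 × 2500) = 0.740818
R(attitude reference unit) = exp(−0.000025 × 2500) = 0.939413
R(rate gyro) = exp(−0.000060 × 2500) = 0.860708
R(pitot heater controller) = exp(−0.000052 × 2500) = 0.878095
Parallel (data-bus coupler and attitude reference unit): 1 − (1 − 0.740818)(1 − 0.939413) = 0.984297
Series ([0.984297], rate gyro, and pitot heater controller): 0.984297 × 0.860708 × 0.878095 = 0.7439

0.7439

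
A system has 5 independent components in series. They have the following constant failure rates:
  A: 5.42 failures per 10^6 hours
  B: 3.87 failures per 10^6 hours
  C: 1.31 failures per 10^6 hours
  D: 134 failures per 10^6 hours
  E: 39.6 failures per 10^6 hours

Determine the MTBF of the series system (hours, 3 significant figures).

Series of exponential components: λ_sys = Σ λ_i
λ_sys = 0.00000542 + 0.00000387 + 0.00000131 + 0.000134 + 0.0000396 = 1.8420e-04 /h
MTBF = 1 / λ_sys = 5430 h

5430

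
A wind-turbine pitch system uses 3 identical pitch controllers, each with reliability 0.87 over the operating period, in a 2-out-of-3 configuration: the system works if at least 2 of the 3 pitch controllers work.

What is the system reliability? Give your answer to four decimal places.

R = Σ_{i=2}^{3} C(3,i) p^i (1−p)^{3−i} with p = 0.87
C(3,2)·0.87^2·0.13^1 = 0.295191
C(3,3)·0.87^3·0.13^0 = 0.658503
Sum = 0.9537

0.9537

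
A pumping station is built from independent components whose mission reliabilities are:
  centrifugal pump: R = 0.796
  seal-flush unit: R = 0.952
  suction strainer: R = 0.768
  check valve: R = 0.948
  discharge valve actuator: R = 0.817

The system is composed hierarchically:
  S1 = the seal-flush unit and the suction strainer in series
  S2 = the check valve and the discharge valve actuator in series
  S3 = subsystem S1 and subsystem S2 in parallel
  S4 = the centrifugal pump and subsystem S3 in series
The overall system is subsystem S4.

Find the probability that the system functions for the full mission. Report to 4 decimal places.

0.7477

Series (seal-flush unit and suction strainer): 0.952000 × 0.768000 = 0.731136
Series (check valve and discharge valve actuator): 0.948000 × 0.817000 = 0.774516
Parallel ([0.731136] and [0.774516]): 1 − (1 − 0.731136)(1 − 0.774516) = 0.939375
Series (centrifugal pump and [0.939375]): 0.796000 × 0.939375 = 0.7477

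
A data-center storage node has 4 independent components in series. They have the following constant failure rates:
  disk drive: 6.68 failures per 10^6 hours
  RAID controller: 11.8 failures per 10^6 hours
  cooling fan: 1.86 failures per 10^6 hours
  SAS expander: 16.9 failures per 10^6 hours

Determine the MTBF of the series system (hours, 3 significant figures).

Series of exponential components: λ_sys = Σ λ_i
λ_sys = 0.00000668 + 0.0000118 + 0.00000186 + 0.0000169 = 3.7240e-05 /h
MTBF = 1 / λ_sys = 26900 h

26900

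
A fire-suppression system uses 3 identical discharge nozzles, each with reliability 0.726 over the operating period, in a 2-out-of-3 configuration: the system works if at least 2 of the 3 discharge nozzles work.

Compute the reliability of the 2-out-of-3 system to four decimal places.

0.8159

R = Σ_{i=2}^{3} C(3,i) p^i (1−p)^{3−i} with p = 0.726
C(3,2)·0.726^2·0.274^1 = 0.433256
C(3,3)·0.726^3·0.274^0 = 0.382657
Sum = 0.8159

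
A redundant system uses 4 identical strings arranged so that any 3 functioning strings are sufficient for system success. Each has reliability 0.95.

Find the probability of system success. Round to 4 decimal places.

R = Σ_{i=3}^{4} C(4,i) p^i (1−p)^{4−i} with p = 0.95
C(4,3)·0.95^3·0.05^1 = 0.171475
C(4,4)·0.95^4·0.05^0 = 0.814506
Sum = 0.9860

0.9860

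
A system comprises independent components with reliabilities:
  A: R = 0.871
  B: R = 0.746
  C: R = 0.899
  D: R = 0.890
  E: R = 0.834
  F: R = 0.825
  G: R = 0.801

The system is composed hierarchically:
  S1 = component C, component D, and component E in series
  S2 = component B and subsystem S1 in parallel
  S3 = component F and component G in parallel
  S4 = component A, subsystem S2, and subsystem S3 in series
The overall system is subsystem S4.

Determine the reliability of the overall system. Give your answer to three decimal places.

0.770

Series (C, D, and E): 0.89900 × 0.89000 × 0.83400 = 0.66729
Parallel (B and [0.66729]): 1 − (1 − 0.74600)(1 − 0.66729) = 0.91549
Parallel (F and G): 1 − (1 − 0.82500)(1 − 0.80100) = 0.96518
Series (A, [0.91549], and [0.96518]): 0.87100 × 0.91549 × 0.96518 = 0.770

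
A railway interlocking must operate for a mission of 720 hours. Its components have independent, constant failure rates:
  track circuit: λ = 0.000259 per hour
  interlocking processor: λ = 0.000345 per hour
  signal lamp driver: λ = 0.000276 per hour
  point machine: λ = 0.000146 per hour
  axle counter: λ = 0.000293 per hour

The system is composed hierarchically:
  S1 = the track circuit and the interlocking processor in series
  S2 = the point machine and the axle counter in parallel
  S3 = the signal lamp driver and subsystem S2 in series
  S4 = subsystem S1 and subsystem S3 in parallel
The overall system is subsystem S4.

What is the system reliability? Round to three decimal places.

R(track circuit) = exp(−0.000259 × 720) = 0.82988
R(interlocking processor) = exp(−0.000345 × 720) = 0.78005
R(signal lamp driver) = exp(−0.000276 × 720) = 0.81978
R(point machine) = exp(−0.000146 × 720) = 0.90022
R(axle counter) = exp(−0.000293 × 720) = 0.80981
Series (track circuit and interlocking processor): 0.82988 × 0.78005 = 0.64735
Parallel (point machine and axle counter): 1 − (1 − 0.90022)(1 − 0.80981) = 0.98102
Series (signal lamp driver and [0.98102]): 0.81978 × 0.98102 = 0.80422
Parallel ([0.64735] and [0.80422]): 1 − (1 − 0.64735)(1 − 0.80422) = 0.931

0.931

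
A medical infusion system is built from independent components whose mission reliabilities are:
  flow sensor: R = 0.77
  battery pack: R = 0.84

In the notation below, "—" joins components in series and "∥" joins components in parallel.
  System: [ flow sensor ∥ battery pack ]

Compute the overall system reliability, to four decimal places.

0.9632

Parallel (flow sensor and battery pack): 1 − (1 − 0.770000)(1 − 0.840000) = 0.9632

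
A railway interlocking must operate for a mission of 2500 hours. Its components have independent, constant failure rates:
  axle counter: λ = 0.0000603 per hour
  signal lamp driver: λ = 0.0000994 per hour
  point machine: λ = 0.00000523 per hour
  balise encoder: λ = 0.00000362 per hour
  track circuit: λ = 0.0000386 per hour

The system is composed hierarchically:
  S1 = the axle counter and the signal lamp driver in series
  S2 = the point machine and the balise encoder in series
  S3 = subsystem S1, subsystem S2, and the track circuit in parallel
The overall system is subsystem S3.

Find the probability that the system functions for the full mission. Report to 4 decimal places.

0.9993

R(axle counter) = exp(−0.0000603 × 2500) = 0.860063
R(signal lamp driver) = exp(−0.0000994 × 2500) = 0.779970
R(point machine) = exp(−0.00000523 × 2500) = 0.987010
R(balise encoder) = exp(−0.00000362 × 2500) = 0.990991
R(track circuit) = exp(−0.0000386 × 2500) = 0.908010
Series (axle counter and signal lamp driver): 0.860063 × 0.779970 = 0.670823
Series (point machine and balise encoder): 0.987010 × 0.990991 = 0.978118
Parallel ([0.670823], [0.978118], and track circuit): 1 − (1 − 0.670823)(1 − 0.978118)(1 − 0.908010) = 0.9993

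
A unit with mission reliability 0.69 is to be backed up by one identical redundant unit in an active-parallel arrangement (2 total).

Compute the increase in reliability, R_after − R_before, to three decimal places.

R_before = 0.69
R_after = 1 − (1 − 0.69)^2 = 0.904
ΔR = 0.904 − 0.69 = 0.214

0.214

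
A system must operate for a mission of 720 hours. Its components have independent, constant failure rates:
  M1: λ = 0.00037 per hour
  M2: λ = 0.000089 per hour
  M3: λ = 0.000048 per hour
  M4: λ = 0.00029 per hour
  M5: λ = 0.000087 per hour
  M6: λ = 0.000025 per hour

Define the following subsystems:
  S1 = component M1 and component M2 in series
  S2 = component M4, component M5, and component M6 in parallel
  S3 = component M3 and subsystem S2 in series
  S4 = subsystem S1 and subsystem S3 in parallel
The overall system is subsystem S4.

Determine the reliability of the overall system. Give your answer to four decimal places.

R(M1) = exp(−0.00037 × 720) = 0.766133
R(M2) = exp(−0.000089 × 720) = 0.937930
R(M3) = exp(−0.000048 × 720) = 0.966030
R(M4) = exp(−0.00029 × 720) = 0.811558
R(M5) = exp(−0.000087 × 720) = 0.939282
R(M6) = exp(−0.000025 × 720) = 0.982161
Series (M1 and M2): 0.766133 × 0.937930 = 0.718579
Parallel (M4, M5, and M6): 1 − (1 − 0.811558)(1 − 0.939282)(1 − 0.982161) = 0.999796
Series (M3 and [0.999796]): 0.966030 × 0.999796 = 0.965833
Parallel ([0.718579] and [0.965833]): 1 − (1 − 0.718579)(1 − 0.965833) = 0.9904

0.9904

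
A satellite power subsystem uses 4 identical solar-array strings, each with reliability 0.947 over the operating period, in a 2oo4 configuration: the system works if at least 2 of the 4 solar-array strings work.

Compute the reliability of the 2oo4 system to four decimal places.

0.9994

R = Σ_{i=2}^{4} C(4,i) p^i (1−p)^{4−i} with p = 0.947
C(4,2)·0.947^2·0.053^2 = 0.015115
C(4,3)·0.947^3·0.053^1 = 0.180047
C(4,4)·0.947^4·0.053^0 = 0.804266
Sum = 0.9994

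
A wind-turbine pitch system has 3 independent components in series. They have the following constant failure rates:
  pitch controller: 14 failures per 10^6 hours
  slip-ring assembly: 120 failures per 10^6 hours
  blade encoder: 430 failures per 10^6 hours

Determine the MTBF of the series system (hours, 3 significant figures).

1770

Series of exponential components: λ_sys = Σ λ_i
λ_sys = 0.000014 + 0.00012 + 0.00043 = 5.6400e-04 /h
MTBF = 1 / λ_sys = 1770 h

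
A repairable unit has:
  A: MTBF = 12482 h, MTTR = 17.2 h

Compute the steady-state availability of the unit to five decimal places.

0.99862

A(A) = MTBF/(MTBF+MTTR) = 12482/(12482+17.2) = 0.99862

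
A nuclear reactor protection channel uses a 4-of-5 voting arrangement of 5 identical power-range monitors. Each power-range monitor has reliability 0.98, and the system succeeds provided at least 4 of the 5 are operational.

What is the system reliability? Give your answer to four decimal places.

R = Σ_{i=4}^{5} C(5,i) p^i (1−p)^{5−i} with p = 0.98
C(5,4)·0.98^4·0.02^1 = 0.092237
C(5,5)·0.98^5·0.02^0 = 0.903921
Sum = 0.9962

0.9962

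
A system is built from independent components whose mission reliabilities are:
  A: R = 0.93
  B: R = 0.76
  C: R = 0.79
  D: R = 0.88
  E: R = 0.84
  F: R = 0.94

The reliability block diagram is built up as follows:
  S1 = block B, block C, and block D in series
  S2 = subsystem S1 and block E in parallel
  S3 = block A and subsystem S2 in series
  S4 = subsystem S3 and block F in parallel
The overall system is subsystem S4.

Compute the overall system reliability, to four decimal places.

Series (B, C, and D): 0.760000 × 0.790000 × 0.880000 = 0.528352
Parallel ([0.528352] and E): 1 − (1 − 0.528352)(1 − 0.840000) = 0.924536
Series (A and [0.924536]): 0.930000 × 0.924536 = 0.859818
Parallel ([0.859818] and F): 1 − (1 − 0.859818)(1 − 0.940000) = 0.9916

0.9916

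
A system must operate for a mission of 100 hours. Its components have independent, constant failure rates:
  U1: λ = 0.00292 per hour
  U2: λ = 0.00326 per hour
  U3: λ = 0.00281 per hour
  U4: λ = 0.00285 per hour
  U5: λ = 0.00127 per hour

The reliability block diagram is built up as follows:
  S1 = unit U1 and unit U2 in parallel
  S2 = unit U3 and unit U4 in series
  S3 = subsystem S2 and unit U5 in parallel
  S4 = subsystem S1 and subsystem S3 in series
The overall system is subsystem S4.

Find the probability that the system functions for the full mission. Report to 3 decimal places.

R(U1) = exp(−0.00292 × 100) = 0.74677
R(U2) = exp(−0.00326 × 100) = 0.72181
R(U3) = exp(−0.00281 × 100) = 0.75503
R(U4) = exp(−0.00285 × 100) = 0.75201
R(U5) = exp(−0.00127 × 100) = 0.88073
Parallel (U1 and U2): 1 − (1 − 0.74677)(1 − 0.72181) = 0.92955
Series (U3 and U4): 0.75503 × 0.75201 = 0.56779
Parallel ([0.56779] and U5): 1 − (1 − 0.56779)(1 − 0.88073) = 0.94845
Series ([0.92955] and [0.94845]): 0.92955 × 0.94845 = 0.882

0.882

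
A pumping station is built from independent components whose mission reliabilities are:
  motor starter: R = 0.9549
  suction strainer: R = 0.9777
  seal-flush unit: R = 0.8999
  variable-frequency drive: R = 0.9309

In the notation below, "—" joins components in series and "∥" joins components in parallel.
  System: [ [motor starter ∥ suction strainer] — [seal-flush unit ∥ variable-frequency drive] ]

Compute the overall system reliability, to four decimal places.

0.9921

Parallel (motor starter and suction strainer): 1 − (1 − 0.954900)(1 − 0.977700) = 0.998994
Parallel (seal-flush unit and variable-frequency drive): 1 − (1 − 0.899900)(1 − 0.930900) = 0.993083
Series ([0.998994] and [0.993083]): 0.998994 × 0.993083 = 0.9921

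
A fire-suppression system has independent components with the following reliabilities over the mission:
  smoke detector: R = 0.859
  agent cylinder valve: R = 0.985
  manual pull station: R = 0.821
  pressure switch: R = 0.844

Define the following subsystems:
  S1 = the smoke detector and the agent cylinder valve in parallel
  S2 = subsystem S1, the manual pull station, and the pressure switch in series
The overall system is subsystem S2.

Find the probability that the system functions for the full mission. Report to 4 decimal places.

0.6915

Parallel (smoke detector and agent cylinder valve): 1 − (1 − 0.859000)(1 − 0.985000) = 0.997885
Series ([0.997885], manual pull station, and pressure switch): 0.997885 × 0.821000 × 0.844000 = 0.6915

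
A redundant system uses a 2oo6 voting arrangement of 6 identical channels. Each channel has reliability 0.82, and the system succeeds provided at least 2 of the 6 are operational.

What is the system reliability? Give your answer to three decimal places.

0.999

R = Σ_{i=2}^{6} C(6,i) p^i (1−p)^{6−i} with p = 0.82
C(6,2)·0.82^2·0.18^4 = 0.01059
C(6,3)·0.82^3·0.18^3 = 0.06431
C(6,4)·0.82^4·0.18^2 = 0.21973
C(6,5)·0.82^5·0.18^1 = 0.40040
C(6,6)·0.82^6·0.18^0 = 0.30401
Sum = 0.999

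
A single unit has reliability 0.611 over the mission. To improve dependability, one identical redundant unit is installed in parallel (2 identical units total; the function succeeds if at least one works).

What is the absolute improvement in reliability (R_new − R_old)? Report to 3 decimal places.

0.238

R_before = 0.611
R_after = 1 − (1 − 0.611)^2 = 0.849
ΔR = 0.849 − 0.611 = 0.238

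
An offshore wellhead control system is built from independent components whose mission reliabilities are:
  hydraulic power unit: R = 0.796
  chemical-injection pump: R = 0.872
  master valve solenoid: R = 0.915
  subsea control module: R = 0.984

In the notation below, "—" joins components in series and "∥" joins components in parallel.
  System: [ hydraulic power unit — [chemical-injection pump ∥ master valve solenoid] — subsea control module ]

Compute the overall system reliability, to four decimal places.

Parallel (chemical-injection pump and master valve solenoid): 1 − (1 − 0.872000)(1 − 0.915000) = 0.989120
Series (hydraulic power unit, [0.989120], and subsea control module): 0.796000 × 0.989120 × 0.984000 = 0.7747

0.7747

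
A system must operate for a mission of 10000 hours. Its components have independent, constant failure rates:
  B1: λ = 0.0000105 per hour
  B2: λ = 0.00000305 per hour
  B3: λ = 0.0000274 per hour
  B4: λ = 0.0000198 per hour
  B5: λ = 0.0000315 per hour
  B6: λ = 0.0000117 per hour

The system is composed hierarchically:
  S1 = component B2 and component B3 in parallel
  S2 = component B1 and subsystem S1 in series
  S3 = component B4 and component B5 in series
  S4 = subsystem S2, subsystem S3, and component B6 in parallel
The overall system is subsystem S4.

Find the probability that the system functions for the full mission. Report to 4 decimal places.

R(B1) = exp(−0.0000105 × 10000) = 0.900325
R(B2) = exp(−0.00000305 × 10000) = 0.969960
R(B3) = exp(−0.0000274 × 10000) = 0.760332
R(B4) = exp(−0.0000198 × 10000) = 0.820370
R(B5) = exp(−0.0000315 × 10000) = 0.729789
R(B6) = exp(−0.0000117 × 10000) = 0.889585
Parallel (B2 and B3): 1 − (1 − 0.969960)(1 − 0.760332) = 0.992800
Series (B1 and [0.992800]): 0.900325 × 0.992800 = 0.893843
Series (B4 and B5): 0.820370 × 0.729789 = 0.598697
Parallel ([0.893843], [0.598697], and B6): 1 − (1 − 0.893843)(1 − 0.598697)(1 − 0.889585) = 0.9953

0.9953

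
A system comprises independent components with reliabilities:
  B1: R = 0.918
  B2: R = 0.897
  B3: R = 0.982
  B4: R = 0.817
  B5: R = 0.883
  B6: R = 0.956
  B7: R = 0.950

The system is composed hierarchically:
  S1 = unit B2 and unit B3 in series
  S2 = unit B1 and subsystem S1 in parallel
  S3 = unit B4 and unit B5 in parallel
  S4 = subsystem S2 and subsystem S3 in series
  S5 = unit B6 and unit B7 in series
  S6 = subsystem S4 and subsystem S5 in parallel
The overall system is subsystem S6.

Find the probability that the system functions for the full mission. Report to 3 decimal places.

0.997

Series (B2 and B3): 0.89700 × 0.98200 = 0.88085
Parallel (B1 and [0.88085]): 1 − (1 − 0.91800)(1 − 0.88085) = 0.99023
Parallel (B4 and B5): 1 − (1 − 0.81700)(1 − 0.88300) = 0.97859
Series ([0.99023] and [0.97859]): 0.99023 × 0.97859 = 0.96903
Series (B6 and B7): 0.95600 × 0.95000 = 0.90820
Parallel ([0.96903] and [0.90820]): 1 − (1 − 0.96903)(1 − 0.90820) = 0.997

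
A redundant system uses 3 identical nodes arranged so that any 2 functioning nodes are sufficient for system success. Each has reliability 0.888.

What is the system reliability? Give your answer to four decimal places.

R = Σ_{i=2}^{3} C(3,i) p^i (1−p)^{3−i} with p = 0.888
C(3,2)·0.888^2·0.112^1 = 0.264951
C(3,3)·0.888^3·0.112^0 = 0.700227
Sum = 0.9652

0.9652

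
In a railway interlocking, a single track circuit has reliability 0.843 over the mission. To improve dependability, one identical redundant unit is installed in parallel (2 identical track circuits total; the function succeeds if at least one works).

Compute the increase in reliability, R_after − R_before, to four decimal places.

0.1324

R_before = 0.843
R_after = 1 − (1 − 0.843)^2 = 0.9754
ΔR = 0.9754 − 0.843 = 0.1324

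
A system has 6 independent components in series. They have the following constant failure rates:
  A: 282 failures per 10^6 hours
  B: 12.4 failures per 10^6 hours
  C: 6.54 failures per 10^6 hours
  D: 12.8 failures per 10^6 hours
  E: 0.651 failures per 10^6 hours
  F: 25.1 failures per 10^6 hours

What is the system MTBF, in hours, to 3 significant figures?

Series of exponential components: λ_sys = Σ λ_i
λ_sys = 0.000282 + 0.0000124 + 0.00000654 + 0.0000128 + 0.000000651 + 0.0000251 = 3.3949e-04 /h
MTBF = 1 / λ_sys = 2950 h

2950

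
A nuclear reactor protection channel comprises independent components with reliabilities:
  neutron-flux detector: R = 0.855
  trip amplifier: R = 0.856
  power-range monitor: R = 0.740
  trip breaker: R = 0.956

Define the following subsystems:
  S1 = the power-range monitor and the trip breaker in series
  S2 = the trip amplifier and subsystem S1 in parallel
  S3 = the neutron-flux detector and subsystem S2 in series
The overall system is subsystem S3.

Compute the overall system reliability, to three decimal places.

0.819

Series (power-range monitor and trip breaker): 0.74000 × 0.95600 = 0.70744
Parallel (trip amplifier and [0.70744]): 1 − (1 − 0.85600)(1 − 0.70744) = 0.95787
Series (neutron-flux detector and [0.95787]): 0.85500 × 0.95787 = 0.819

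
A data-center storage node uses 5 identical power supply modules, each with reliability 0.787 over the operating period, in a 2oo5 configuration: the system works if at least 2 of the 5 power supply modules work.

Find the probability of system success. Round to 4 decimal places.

0.9915

R = Σ_{i=2}^{5} C(5,i) p^i (1−p)^{5−i} with p = 0.787
C(5,2)·0.787^2·0.213^3 = 0.059853
C(5,3)·0.787^3·0.213^2 = 0.221148
C(5,4)·0.787^4·0.213^1 = 0.408553
C(5,5)·0.787^5·0.213^0 = 0.301907
Sum = 0.9915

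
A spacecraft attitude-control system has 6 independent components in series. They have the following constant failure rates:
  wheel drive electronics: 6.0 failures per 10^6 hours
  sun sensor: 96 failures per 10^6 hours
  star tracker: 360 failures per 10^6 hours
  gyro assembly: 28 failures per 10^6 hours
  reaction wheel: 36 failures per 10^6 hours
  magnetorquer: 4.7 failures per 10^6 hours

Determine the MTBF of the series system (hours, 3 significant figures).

1880

Series of exponential components: λ_sys = Σ λ_i
λ_sys = 0.0000060 + 0.000096 + 0.00036 + 0.000028 + 0.000036 + 0.0000047 = 5.3070e-04 /h
MTBF = 1 / λ_sys = 1880 h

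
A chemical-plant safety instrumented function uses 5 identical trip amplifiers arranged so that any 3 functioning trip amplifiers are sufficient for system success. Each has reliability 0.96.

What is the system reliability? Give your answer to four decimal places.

0.9994

R = Σ_{i=3}^{5} C(5,i) p^i (1−p)^{5−i} with p = 0.96
C(5,3)·0.96^3·0.04^2 = 0.014156
C(5,4)·0.96^4·0.04^1 = 0.169869
C(5,5)·0.96^5·0.04^0 = 0.815373
Sum = 0.9994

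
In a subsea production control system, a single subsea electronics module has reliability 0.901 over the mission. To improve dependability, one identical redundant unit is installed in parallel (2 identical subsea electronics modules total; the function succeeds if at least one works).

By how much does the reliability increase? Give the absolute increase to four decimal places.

0.0892

R_before = 0.901
R_after = 1 − (1 − 0.901)^2 = 0.9902
ΔR = 0.9902 − 0.901 = 0.0892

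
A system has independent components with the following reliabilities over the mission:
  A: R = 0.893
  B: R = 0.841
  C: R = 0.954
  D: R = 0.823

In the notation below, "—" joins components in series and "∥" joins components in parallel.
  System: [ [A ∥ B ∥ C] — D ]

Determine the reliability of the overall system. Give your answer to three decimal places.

0.822

Parallel (A, B, and C): 1 − (1 − 0.89300)(1 − 0.84100)(1 − 0.95400) = 0.99922
Series ([0.99922] and D): 0.99922 × 0.82300 = 0.822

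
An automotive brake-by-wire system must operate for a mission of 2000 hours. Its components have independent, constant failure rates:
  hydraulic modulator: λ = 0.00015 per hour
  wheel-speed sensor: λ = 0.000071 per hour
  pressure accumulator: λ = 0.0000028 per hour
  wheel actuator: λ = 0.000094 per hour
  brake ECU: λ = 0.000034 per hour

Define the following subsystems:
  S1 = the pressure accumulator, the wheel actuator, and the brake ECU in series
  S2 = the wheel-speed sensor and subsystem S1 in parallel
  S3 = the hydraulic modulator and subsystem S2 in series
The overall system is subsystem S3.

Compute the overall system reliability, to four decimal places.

0.7182

R(hydraulic modulator) = exp(−0.00015 × 2000) = 0.740818
R(wheel-speed sensor) = exp(−0.000071 × 2000) = 0.867621
R(pressure accumulator) = exp(−0.0000028 × 2000) = 0.994416
R(wheel actuator) = exp(−0.000094 × 2000) = 0.828615
R(brake ECU) = exp(−0.000034 × 2000) = 0.934260
Series (pressure accumulator, wheel actuator, and brake ECU): 0.994416 × 0.828615 × 0.934260 = 0.769819
Parallel (wheel-speed sensor and [0.769819]): 1 − (1 − 0.867621)(1 − 0.769819) = 0.969529
Series (hydraulic modulator and [0.969529]): 0.740818 × 0.969529 = 0.7182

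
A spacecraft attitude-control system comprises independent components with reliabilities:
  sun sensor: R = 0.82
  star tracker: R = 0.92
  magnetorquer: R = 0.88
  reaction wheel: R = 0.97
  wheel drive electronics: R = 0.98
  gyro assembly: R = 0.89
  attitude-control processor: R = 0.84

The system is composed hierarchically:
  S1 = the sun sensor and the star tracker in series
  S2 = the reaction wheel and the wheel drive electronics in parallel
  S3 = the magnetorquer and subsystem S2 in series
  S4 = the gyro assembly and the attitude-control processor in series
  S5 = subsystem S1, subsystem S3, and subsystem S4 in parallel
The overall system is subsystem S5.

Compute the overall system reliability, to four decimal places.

Series (sun sensor and star tracker): 0.820000 × 0.920000 = 0.754400
Parallel (reaction wheel and wheel drive electronics): 1 − (1 − 0.970000)(1 − 0.980000) = 0.999400
Series (magnetorquer and [0.999400]): 0.880000 × 0.999400 = 0.879472
Series (gyro assembly and attitude-control processor): 0.890000 × 0.840000 = 0.747600
Parallel ([0.754400], [0.879472], and [0.747600]): 1 − (1 − 0.754400)(1 − 0.879472)(1 − 0.747600) = 0.9925

0.9925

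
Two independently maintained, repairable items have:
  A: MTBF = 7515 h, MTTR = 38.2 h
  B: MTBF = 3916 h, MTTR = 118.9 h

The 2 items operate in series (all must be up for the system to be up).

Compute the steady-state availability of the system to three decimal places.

A(A) = MTBF/(MTBF+MTTR) = 7515/(7515+38.2) = 0.994943
A(B) = MTBF/(MTBF+MTTR) = 3916/(3916+118.9) = 0.970532
Series availability: 0.994943 × 0.970532 = 0.966

0.966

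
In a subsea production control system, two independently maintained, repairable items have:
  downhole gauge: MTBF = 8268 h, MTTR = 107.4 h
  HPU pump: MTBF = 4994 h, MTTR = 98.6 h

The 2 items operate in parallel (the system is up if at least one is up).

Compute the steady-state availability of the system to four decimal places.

A(downhole gauge) = MTBF/(MTBF+MTTR) = 8268/(8268+107.4) = 0.987177
A(HPU pump) = MTBF/(MTBF+MTTR) = 4994/(4994+98.6) = 0.980639
Parallel availability: 1 − (1 − 0.987177)(1 − 0.980639) = 0.9998

0.9998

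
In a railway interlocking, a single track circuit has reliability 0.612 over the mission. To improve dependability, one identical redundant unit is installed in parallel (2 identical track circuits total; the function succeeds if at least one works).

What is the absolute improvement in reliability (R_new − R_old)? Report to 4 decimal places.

R_before = 0.612
R_after = 1 − (1 − 0.612)^2 = 0.8495
ΔR = 0.8495 − 0.612 = 0.2375

0.2375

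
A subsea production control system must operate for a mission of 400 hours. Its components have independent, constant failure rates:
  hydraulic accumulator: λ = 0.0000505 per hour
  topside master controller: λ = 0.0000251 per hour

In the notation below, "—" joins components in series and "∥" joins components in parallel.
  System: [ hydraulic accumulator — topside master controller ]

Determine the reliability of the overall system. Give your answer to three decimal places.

R(hydraulic accumulator) = exp(−0.0000505 × 400) = 0.98000
R(topside master controller) = exp(−0.0000251 × 400) = 0.99001
Series (hydraulic accumulator and topside master controller): 0.98000 × 0.99001 = 0.970

0.970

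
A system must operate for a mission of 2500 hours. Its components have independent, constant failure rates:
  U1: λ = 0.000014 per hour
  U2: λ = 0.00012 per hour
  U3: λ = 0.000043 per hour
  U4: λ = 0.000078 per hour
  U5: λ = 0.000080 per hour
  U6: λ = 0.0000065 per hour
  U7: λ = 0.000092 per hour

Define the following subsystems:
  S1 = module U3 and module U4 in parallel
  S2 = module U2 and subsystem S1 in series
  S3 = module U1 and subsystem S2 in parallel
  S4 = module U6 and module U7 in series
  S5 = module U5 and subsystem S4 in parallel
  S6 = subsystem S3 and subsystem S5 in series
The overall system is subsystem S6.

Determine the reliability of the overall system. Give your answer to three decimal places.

R(U1) = exp(−0.000014 × 2500) = 0.96561
R(U2) = exp(−0.00012 × 2500) = 0.74082
R(U3) = exp(−0.000043 × 2500) = 0.89808
R(U4) = exp(−0.000078 × 2500) = 0.82283
R(U5) = exp(−0.000080 × 2500) = 0.81873
R(U6) = exp(−0.0000065 × 2500) = 0.98388
R(U7) = exp(−0.000092 × 2500) = 0.79453
Parallel (U3 and U4): 1 − (1 − 0.89808)(1 − 0.82283) = 0.98194
Series (U2 and [0.98194]): 0.74082 × 0.98194 = 0.72744
Parallel (U1 and [0.72744]): 1 − (1 − 0.96561)(1 − 0.72744) = 0.99063
Series (U6 and U7): 0.98388 × 0.79453 = 0.78172
Parallel (U5 and [0.78172]): 1 − (1 − 0.81873)(1 − 0.78172) = 0.96043
Series ([0.99063] and [0.96043]): 0.99063 × 0.96043 = 0.951

0.951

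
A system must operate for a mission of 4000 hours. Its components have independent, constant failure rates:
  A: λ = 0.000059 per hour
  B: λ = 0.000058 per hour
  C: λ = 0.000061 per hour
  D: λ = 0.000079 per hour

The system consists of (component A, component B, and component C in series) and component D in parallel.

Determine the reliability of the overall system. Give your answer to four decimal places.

0.8620

R(A) = exp(−0.000059 × 4000) = 0.789781
R(B) = exp(−0.000058 × 4000) = 0.792946
R(C) = exp(−0.000061 × 4000) = 0.783488
R(D) = exp(−0.000079 × 4000) = 0.729059
Series (A, B, and C): 0.789781 × 0.792946 × 0.783488 = 0.490662
Parallel ([0.490662] and D): 1 − (1 − 0.490662)(1 − 0.729059) = 0.8620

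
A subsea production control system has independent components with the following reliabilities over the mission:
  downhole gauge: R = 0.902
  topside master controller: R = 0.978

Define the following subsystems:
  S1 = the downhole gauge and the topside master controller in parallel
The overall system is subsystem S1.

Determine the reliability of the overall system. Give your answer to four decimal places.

0.9978

Parallel (downhole gauge and topside master controller): 1 − (1 − 0.902000)(1 − 0.978000) = 0.9978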